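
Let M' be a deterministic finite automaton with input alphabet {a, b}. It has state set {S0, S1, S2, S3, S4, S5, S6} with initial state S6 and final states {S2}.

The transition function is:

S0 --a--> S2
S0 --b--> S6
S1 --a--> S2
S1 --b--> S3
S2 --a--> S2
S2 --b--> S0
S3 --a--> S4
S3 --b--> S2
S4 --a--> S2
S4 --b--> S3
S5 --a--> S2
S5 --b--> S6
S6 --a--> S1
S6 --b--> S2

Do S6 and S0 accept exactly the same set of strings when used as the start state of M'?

No

States {S5} cannot be reached from the start state, so discard them.
P0 = {S2} | {S0,S1,S3,S4,S6}.
On input a, block {S0,S1,S3,S4,S6} splits into {S0,S1,S4} and {S3,S6}.
The partition is now stable with 3 blocks: {S2} | {S0,S1,S4} | {S3,S6}.
S6 and S0 end up in different blocks, so they are distinguishable. For instance, the string 'a' is accepted from only S0.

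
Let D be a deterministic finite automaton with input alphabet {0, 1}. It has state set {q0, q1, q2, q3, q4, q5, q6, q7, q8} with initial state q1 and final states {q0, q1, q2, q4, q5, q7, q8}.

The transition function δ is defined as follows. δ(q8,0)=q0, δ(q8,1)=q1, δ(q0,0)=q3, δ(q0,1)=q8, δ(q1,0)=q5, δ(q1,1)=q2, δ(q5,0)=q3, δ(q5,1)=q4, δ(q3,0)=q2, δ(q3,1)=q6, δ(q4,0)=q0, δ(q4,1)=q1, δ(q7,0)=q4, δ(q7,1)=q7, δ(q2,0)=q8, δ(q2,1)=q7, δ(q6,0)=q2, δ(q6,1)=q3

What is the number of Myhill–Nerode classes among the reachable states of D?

5

All states are reachable from the start state.
Initial partition by acceptance: {q0,q1,q2,q4,q5,q7,q8} | {q3,q6}.
On input 0, block {q0,q1,q2,q4,q5,q7,q8} splits into {q1,q2,q4,q7,q8} and {q0,q5}.
On input 0, block {q1,q2,q4,q7,q8} splits into {q1,q4,q8} and {q2,q7}.
Refine {q1,q4,q8} on symbol 1: members go to different blocks, giving {q4,q8} and {q1}.
No further refinement is possible. Final partition (5 blocks): {q4,q8} | {q3,q6} | {q0,q5} | {q2,q7} | {q1}.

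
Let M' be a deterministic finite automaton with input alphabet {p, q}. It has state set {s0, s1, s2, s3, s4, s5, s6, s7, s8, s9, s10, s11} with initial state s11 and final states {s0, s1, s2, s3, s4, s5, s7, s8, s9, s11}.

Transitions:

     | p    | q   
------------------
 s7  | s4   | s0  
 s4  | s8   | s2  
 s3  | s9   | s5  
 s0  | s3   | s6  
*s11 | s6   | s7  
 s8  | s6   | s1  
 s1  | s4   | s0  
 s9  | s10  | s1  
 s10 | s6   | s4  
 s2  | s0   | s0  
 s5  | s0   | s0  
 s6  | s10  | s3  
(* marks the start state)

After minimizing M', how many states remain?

6

Start with accepting vs non-accepting: {s0,s1,s2,s3,s4,s5,s7,s8,s9,s11} | {s6,s10}.
On input p, block {s0,s1,s2,s3,s4,s5,s7,s8,s9,s11} splits into {s0,s1,s2,s3,s4,s5,s7} and {s8,s9,s11}.
Refine {s0,s1,s2,s3,s4,s5,s7} on symbol p: members go to different blocks, giving {s0,s1,s2,s5,s7} and {s3,s4}.
Refine {s0,s1,s2,s5,s7} on symbol p: members go to different blocks, giving {s0,s1,s7} and {s2,s5}.
On input q, block {s0,s1,s7} splits into {s1,s7} and {s0}.
The partition is now stable with 6 blocks: {s1,s7} | {s6,s10} | {s8,s9,s11} | {s3,s4} | {s2,s5} | {s0}.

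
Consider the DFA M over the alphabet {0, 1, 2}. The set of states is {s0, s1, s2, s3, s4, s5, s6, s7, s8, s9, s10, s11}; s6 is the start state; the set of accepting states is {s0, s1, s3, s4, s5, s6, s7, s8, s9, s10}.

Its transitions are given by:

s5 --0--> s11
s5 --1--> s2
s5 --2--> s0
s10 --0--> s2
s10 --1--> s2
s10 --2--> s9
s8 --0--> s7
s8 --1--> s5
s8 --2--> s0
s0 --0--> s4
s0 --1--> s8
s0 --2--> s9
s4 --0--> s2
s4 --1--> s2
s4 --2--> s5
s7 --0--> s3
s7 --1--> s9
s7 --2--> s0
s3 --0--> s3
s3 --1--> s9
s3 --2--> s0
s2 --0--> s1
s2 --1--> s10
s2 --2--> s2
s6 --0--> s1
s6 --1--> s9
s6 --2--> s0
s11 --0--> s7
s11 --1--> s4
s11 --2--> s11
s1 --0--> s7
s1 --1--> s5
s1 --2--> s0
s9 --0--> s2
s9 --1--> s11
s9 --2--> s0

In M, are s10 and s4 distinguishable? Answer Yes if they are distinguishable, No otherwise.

No

All states are reachable from the start state.
P0 = {s0,s1,s3,s4,s5,s6,s7,s8,s9,s10} | {s2,s11}.
Split {s0,s1,s3,s4,s5,s6,s7,s8,s9,s10} by δ(·,0) → {s0,s1,s3,s6,s7,s8} and {s4,s5,s9,s10}.
Split {s0,s1,s3,s6,s7,s8} by δ(·,0) → {s1,s3,s6,s7,s8} and {s0}.
Split {s4,s5,s9,s10} by δ(·,2) → {s4,s10} and {s5,s9}.
The partition is now stable with 5 blocks: {s1,s3,s6,s7,s8} | {s2,s11} | {s4,s10} | {s0} | {s5,s9}.
s10 and s4 lie in the same block of the stable partition, so they are equivalent — no string distinguishes them.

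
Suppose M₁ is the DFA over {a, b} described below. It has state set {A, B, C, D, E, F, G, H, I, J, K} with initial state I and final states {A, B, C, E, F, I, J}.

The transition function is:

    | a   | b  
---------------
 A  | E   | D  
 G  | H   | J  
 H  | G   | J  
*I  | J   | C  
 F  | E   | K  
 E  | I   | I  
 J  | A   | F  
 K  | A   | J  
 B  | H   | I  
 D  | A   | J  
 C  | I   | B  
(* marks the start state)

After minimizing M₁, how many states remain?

All states are reachable from the start state.
Start with accepting vs non-accepting: {A,B,C,E,F,I,J} | {D,G,H,K}.
Split {A,B,C,E,F,I,J} by δ(·,a) → {A,C,E,F,I,J} and {B}.
Split {A,C,E,F,I,J} by δ(·,b) → {E,I,J} and {A,F} and {C}.
Split {E,I,J} by δ(·,a) → {E,I} and {J}.
Split {E,I} by δ(·,a) → {E} and {I}.
Refine {D,G,H,K} on symbol a: members go to different blocks, giving {D,K} and {G,H}.
The partition is now stable with 8 blocks: {E} | {D,K} | {B} | {A,F} | {C} | {J} | {I} | {G,H}.

8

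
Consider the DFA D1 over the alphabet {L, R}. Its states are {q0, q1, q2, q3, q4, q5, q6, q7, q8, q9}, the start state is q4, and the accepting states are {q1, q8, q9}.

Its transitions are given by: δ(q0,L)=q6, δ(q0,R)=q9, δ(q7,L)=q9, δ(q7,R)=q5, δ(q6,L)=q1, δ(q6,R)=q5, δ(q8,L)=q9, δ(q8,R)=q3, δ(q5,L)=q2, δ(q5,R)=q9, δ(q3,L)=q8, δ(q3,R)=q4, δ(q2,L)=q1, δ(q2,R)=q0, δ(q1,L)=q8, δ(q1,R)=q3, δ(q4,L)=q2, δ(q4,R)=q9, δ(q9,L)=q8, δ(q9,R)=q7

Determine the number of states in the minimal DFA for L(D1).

Every state is reachable, so we keep all 10.
P0 = {q1,q8,q9} | {q0,q2,q3,q4,q5,q6,q7}.
On input L, block {q0,q2,q3,q4,q5,q6,q7} splits into {q2,q3,q6,q7} and {q0,q4,q5}.
Stable partition: {q1,q8,q9} | {q2,q3,q6,q7} | {q0,q4,q5} — 3 equivalence classes.

3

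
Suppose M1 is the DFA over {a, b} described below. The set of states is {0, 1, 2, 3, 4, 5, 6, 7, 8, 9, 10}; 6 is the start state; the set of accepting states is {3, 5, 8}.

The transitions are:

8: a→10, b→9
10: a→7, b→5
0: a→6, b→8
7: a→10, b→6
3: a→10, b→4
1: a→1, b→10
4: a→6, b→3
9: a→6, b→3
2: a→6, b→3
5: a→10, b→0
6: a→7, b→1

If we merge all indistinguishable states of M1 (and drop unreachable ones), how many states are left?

Reachable states from the start: {0,1,3,4,5,6,7,8,9,10}. Unreachable: {2} — drop them.
Start with accepting vs non-accepting: {3,5,8} | {0,1,4,6,7,9,10}.
Split {0,1,4,6,7,9,10} by δ(·,b) → {0,4,9,10} and {1,6,7}.
Refine {1,6,7} on symbol a: members go to different blocks, giving {1,6} and {7}.
Split {0,4,9,10} by δ(·,a) → {0,4,9} and {10}.
On input a, block {1,6} splits into {1} and {6}.
The partition is now stable with 6 blocks: {3,5,8} | {0,4,9} | {1} | {7} | {10} | {6}.

6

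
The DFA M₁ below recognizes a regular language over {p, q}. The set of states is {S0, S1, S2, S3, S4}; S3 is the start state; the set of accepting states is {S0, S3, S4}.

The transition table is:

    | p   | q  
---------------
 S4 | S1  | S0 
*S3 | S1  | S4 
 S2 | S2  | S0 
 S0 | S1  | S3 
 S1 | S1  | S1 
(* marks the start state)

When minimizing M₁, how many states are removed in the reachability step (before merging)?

1

No path from S3 leads to S2; the other 4 states are all reachable.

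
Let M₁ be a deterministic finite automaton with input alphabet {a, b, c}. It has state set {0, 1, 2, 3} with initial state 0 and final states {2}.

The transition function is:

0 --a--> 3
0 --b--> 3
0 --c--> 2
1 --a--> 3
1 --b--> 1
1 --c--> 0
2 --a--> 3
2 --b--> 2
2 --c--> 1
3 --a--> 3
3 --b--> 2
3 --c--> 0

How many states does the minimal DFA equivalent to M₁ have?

4

Every state is reachable, so we keep all 4.
Initial partition by acceptance: {2} | {0,1,3}.
On input b, block {0,1,3} splits into {0,1} and {3}.
Refine {0,1} on symbol b: members go to different blocks, giving {0} and {1}.
The partition is now stable with 4 blocks: {2} | {0} | {3} | {1}.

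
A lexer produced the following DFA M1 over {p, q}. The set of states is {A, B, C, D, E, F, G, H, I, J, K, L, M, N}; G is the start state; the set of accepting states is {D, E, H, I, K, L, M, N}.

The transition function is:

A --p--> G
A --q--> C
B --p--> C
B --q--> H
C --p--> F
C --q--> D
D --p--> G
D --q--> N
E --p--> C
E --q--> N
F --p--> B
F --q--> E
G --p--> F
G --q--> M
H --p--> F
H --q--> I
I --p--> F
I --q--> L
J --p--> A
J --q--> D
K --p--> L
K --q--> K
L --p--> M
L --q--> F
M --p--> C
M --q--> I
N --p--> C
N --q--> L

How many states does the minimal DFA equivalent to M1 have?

4

States {A,J,K} cannot be reached from the start state, so discard them.
P0 = {D,E,H,I,L,M,N} | {B,C,F,G}.
On input p, block {D,E,H,I,L,M,N} splits into {D,E,H,I,M,N} and {L}.
On input q, block {D,E,H,I,M,N} splits into {D,E,H,M} and {I,N}.
The partition is now stable with 4 blocks: {D,E,H,M} | {B,C,F,G} | {L} | {I,N}.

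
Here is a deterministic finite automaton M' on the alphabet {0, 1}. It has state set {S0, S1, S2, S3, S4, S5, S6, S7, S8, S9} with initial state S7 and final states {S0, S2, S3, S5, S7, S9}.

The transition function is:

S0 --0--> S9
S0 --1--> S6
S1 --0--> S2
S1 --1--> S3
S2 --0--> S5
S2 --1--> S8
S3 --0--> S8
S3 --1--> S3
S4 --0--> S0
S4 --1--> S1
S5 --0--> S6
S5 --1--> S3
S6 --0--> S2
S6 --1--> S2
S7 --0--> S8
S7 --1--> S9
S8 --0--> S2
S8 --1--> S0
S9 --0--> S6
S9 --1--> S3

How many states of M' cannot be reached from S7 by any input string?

2

BFS from S7 reaches {S0, S2, S3, S5, S6, S7, S8, S9}; the 2 state(s) S1, S4 are never visited.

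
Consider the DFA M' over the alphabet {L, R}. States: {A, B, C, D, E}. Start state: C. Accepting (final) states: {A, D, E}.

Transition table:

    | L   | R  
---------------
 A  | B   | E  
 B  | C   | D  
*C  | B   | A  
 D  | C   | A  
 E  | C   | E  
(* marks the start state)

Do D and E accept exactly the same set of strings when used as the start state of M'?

Yes

All states are reachable from the start state.
P0 = {A,D,E} | {B,C}.
No further refinement is possible. Final partition (2 blocks): {A,D,E} | {B,C}.
D and E lie in the same block of the stable partition, so they are equivalent — no string distinguishes them.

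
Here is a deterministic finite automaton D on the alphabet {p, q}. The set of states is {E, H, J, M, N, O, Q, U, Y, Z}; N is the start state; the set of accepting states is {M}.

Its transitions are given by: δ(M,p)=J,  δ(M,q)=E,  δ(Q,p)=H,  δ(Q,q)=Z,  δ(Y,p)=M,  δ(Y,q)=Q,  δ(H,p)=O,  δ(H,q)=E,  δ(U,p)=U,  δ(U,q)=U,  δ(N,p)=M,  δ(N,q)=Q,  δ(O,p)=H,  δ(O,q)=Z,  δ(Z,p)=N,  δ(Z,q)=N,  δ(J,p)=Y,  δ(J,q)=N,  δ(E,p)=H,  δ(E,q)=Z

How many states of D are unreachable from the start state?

1

Starting at N and following transitions, the reachable set is {E, H, J, M, N, O, Q, Y, Z}. That leaves U unreachable — 1 in total.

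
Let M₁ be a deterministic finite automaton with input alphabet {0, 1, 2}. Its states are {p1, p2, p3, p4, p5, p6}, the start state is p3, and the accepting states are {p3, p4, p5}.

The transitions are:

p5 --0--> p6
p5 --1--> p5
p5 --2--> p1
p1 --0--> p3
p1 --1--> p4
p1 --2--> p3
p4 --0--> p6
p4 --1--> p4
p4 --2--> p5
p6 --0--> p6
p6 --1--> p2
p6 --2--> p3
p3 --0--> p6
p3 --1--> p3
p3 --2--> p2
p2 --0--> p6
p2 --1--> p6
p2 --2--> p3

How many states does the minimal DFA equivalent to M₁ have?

States {p1,p4,p5} cannot be reached from the start state, so discard them.
P0 = {p3} | {p2,p6}.
Stable partition: {p3} | {p2,p6} — 2 equivalence classes.

2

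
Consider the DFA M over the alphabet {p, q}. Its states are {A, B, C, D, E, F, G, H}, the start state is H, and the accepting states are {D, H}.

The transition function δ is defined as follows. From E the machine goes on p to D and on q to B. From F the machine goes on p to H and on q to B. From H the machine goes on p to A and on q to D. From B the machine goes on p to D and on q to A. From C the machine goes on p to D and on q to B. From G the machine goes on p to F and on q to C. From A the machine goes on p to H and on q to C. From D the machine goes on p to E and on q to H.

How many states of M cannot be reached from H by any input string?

2

BFS from H reaches {A, B, C, D, E, H}; the 2 state(s) F, G are never visited.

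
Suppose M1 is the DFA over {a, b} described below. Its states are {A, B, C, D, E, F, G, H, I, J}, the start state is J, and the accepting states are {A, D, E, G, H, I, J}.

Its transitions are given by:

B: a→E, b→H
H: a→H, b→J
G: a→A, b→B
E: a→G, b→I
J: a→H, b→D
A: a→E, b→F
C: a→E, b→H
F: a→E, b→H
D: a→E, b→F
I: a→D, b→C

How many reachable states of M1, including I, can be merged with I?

Every state is reachable, so we keep all 10.
Start with accepting vs non-accepting: {A,D,E,G,H,I,J} | {B,C,F}.
Split {A,D,E,G,H,I,J} by δ(·,b) → {A,D,G,I} and {E,H,J}.
Refine {A,D,G,I} on symbol a: members go to different blocks, giving {A,D} and {G,I}.
On input a, block {E,H,J} splits into {H,J} and {E}.
Refine {H,J} on symbol b: members go to different blocks, giving {H} and {J}.
The partition is now stable with 6 blocks: {A,D} | {B,C,F} | {H} | {G,I} | {E} | {J}.
State I belongs to the block {G,I}, which has 2 states.

2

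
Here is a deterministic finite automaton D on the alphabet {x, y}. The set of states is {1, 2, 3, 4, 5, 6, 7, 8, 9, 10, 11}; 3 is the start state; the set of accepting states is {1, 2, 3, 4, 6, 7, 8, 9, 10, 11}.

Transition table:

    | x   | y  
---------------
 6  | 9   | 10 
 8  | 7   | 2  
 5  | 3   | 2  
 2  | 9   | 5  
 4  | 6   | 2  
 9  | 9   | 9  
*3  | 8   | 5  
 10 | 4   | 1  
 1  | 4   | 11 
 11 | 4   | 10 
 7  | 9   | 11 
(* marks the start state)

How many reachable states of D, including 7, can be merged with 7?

2

All states are reachable from the start state.
Start with accepting vs non-accepting: {1,2,3,4,6,7,8,9,10,11} | {5}.
Split {1,2,3,4,6,7,8,9,10,11} by δ(·,y) → {1,4,6,7,8,9,10,11} and {2,3}.
Split {1,4,6,7,8,9,10,11} by δ(·,y) → {1,6,7,9,10,11} and {4,8}.
Refine {1,6,7,9,10,11} on symbol x: members go to different blocks, giving {1,10,11} and {6,7,9}.
On input x, block {2,3} splits into {2} and {3}.
Refine {6,7,9} on symbol y: members go to different blocks, giving {6,7} and {9}.
No further refinement is possible. Final partition (7 blocks): {1,10,11} | {5} | {2} | {4,8} | {6,7} | {3} | {9}.
The equivalence class containing 7 is {6,7}, of size 2.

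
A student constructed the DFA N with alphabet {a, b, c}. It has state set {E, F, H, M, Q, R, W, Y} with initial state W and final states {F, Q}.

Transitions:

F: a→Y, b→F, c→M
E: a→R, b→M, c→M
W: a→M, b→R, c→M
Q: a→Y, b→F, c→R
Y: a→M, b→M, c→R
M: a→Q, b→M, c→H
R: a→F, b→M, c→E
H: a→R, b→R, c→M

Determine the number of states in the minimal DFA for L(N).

All states are reachable from the start state.
P0 = {F,Q} | {E,H,M,R,W,Y}.
Split {E,H,M,R,W,Y} by δ(·,a) → {E,H,W,Y} and {M,R}.
The partition is now stable with 3 blocks: {F,Q} | {E,H,W,Y} | {M,R}.

3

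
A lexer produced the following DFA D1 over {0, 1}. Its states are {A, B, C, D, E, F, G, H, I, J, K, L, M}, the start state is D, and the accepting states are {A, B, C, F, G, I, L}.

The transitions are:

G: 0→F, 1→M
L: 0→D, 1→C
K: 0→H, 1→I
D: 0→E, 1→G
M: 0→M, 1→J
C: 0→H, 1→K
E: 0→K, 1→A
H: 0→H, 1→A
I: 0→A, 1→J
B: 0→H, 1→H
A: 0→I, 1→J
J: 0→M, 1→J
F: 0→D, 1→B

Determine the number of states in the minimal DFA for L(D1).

First remove the unreachable states {C,L}; 11 states remain.
Start with accepting vs non-accepting: {A,B,F,G,I} | {D,E,H,J,K,M}.
Refine {A,B,F,G,I} on symbol 0: members go to different blocks, giving {A,G,I} and {B,F}.
Refine {A,G,I} on symbol 0: members go to different blocks, giving {A,I} and {G}.
Split {D,E,H,J,K,M} by δ(·,1) → {E,H,K} and {J,M} and {D}.
Refine {B,F} on symbol 0: members go to different blocks, giving {B} and {F}.
Stable partition: {A,I} | {E,H,K} | {B} | {G} | {J,M} | {D} | {F} — 7 equivalence classes.

7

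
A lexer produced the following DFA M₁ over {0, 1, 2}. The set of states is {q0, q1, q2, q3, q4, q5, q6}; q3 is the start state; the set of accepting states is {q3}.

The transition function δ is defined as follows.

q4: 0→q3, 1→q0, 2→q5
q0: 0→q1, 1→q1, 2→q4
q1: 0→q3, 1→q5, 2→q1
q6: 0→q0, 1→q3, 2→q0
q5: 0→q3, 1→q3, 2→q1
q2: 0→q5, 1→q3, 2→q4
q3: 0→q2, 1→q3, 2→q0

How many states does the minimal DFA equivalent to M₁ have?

6

States {q6} cannot be reached from the start state, so discard them.
Initial partition by acceptance: {q3} | {q0,q1,q2,q4,q5}.
On input 0, block {q0,q1,q2,q4,q5} splits into {q1,q4,q5} and {q0,q2}.
Refine {q1,q4,q5} on symbol 1: members go to different blocks, giving {q1} and {q4} and {q5}.
Split {q0,q2} by δ(·,0) → {q0} and {q2}.
No further refinement is possible. Final partition (6 blocks): {q3} | {q1} | {q0} | {q4} | {q5} | {q2}.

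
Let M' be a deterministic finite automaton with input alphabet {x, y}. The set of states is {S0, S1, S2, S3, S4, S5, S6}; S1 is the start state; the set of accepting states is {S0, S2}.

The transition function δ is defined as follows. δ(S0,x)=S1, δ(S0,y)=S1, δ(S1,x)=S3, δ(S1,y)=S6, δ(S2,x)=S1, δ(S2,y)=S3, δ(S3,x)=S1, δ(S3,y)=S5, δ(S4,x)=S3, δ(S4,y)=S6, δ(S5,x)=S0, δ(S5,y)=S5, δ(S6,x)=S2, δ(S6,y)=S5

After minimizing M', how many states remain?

3

Reachable states from the start: {S0,S1,S2,S3,S5,S6}. Unreachable: {S4} — drop them.
Start with accepting vs non-accepting: {S0,S2} | {S1,S3,S5,S6}.
Split {S1,S3,S5,S6} by δ(·,x) → {S1,S3} and {S5,S6}.
Stable partition: {S0,S2} | {S1,S3} | {S5,S6} — 3 equivalence classes.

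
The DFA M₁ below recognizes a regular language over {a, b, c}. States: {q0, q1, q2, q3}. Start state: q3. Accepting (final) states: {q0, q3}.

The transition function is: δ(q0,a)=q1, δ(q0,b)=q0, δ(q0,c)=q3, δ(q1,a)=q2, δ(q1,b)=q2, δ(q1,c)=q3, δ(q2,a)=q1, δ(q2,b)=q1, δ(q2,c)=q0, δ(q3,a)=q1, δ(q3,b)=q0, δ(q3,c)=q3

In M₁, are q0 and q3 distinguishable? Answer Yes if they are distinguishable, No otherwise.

All states are reachable from the start state.
Initial partition by acceptance: {q0,q3} | {q1,q2}.
The partition is now stable with 2 blocks: {q0,q3} | {q1,q2}.
q0 and q3 lie in the same block of the stable partition, so they are equivalent — no string distinguishes them.

No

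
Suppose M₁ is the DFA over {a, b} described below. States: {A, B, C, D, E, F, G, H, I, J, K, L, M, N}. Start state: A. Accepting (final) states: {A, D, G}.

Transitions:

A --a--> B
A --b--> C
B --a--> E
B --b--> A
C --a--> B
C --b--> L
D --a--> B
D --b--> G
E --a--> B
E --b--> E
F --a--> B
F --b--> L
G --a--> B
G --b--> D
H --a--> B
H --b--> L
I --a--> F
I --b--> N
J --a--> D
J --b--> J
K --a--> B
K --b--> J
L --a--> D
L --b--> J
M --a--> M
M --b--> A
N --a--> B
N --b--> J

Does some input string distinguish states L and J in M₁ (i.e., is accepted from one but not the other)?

No

First remove the unreachable states {F,H,I,K,M,N}; 8 states remain.
P0 = {A,D,G} | {B,C,E,J,L}.
On input b, block {A,D,G} splits into {D,G} and {A}.
Refine {B,C,E,J,L} on symbol a: members go to different blocks, giving {B,C,E} and {J,L}.
On input b, block {B,C,E} splits into {B} and {C} and {E}.
No further refinement is possible. Final partition (6 blocks): {D,G} | {B} | {A} | {J,L} | {C} | {E}.
L and J lie in the same block of the stable partition, so they are equivalent — no string distinguishes them.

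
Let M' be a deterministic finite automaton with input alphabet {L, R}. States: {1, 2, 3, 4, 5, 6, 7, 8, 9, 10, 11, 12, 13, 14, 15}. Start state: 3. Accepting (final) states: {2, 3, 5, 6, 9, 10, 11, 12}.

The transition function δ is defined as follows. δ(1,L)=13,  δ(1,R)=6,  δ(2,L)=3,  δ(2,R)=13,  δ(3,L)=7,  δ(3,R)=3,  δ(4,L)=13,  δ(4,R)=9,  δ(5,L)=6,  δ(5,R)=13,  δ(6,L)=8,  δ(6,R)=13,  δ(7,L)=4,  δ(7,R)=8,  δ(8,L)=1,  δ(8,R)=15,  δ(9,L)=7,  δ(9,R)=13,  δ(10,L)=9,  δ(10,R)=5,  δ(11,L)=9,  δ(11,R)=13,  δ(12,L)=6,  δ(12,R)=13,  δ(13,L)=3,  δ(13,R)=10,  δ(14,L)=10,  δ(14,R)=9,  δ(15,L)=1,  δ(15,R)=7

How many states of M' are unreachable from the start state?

Starting at 3 and following transitions, the reachable set is {1, 3, 4, 5, 6, 7, 8, 9, 10, 13, 15}. That leaves 2, 11, 12, 14 unreachable — 4 in total.

4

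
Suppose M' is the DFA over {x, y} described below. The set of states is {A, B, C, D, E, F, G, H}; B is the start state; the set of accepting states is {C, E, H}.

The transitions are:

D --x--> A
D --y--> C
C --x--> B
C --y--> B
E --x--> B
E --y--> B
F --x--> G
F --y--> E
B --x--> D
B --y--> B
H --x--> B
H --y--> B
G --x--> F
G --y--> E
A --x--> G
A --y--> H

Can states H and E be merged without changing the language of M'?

P0 = {C,E,H} | {A,B,D,F,G}.
On input y, block {A,B,D,F,G} splits into {A,D,F,G} and {B}.
No further refinement is possible. Final partition (3 blocks): {C,E,H} | {A,D,F,G} | {B}.
H and E lie in the same block of the stable partition, so they are equivalent — no string distinguishes them.

Yes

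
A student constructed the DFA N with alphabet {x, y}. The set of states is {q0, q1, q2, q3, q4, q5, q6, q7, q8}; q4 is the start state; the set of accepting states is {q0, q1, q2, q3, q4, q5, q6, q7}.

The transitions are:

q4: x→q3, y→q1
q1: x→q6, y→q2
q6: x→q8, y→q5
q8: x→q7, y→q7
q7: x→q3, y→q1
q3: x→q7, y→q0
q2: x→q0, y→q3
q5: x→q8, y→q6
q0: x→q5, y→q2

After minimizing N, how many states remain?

Every state is reachable, so we keep all 9.
Initial partition by acceptance: {q0,q1,q2,q3,q4,q5,q6,q7} | {q8}.
Refine {q0,q1,q2,q3,q4,q5,q6,q7} on symbol x: members go to different blocks, giving {q0,q1,q2,q3,q4,q7} and {q5,q6}.
On input x, block {q0,q1,q2,q3,q4,q7} splits into {q2,q3,q4,q7} and {q0,q1}.
On input x, block {q2,q3,q4,q7} splits into {q3,q4,q7} and {q2}.
No further refinement is possible. Final partition (5 blocks): {q3,q4,q7} | {q8} | {q5,q6} | {q0,q1} | {q2}.

5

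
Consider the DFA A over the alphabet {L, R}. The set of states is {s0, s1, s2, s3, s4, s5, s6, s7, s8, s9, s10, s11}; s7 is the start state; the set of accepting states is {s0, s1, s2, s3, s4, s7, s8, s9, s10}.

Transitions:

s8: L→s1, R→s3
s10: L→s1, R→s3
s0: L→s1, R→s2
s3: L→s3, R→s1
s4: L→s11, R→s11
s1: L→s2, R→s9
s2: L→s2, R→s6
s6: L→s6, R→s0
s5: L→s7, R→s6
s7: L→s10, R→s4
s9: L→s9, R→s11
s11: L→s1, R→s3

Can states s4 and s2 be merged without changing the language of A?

No

Reachable states from the start: {s0,s1,s2,s3,s4,s6,s7,s9,s10,s11}. Unreachable: {s5,s8} — drop them.
P0 = {s0,s1,s2,s3,s4,s7,s9,s10} | {s6,s11}.
Refine {s0,s1,s2,s3,s4,s7,s9,s10} on symbol L: members go to different blocks, giving {s0,s1,s2,s3,s7,s9,s10} and {s4}.
On input R, block {s0,s1,s2,s3,s7,s9,s10} splits into {s0,s1,s3,s10} and {s2,s9} and {s7}.
Refine {s0,s1,s3,s10} on symbol L: members go to different blocks, giving {s0,s3,s10} and {s1}.
Refine {s0,s3,s10} on symbol L: members go to different blocks, giving {s0,s10} and {s3}.
On input R, block {s0,s10} splits into {s0} and {s10}.
On input L, block {s6,s11} splits into {s6} and {s11}.
Refine {s2,s9} on symbol R: members go to different blocks, giving {s2} and {s9}.
Stable partition: {s0} | {s6} | {s4} | {s2} | {s7} | {s1} | {s3} | {s10} | {s11} | {s9} — 10 equivalence classes.
s4 and s2 end up in different blocks, so they are distinguishable. For instance, the string 'L' is accepted from only s2.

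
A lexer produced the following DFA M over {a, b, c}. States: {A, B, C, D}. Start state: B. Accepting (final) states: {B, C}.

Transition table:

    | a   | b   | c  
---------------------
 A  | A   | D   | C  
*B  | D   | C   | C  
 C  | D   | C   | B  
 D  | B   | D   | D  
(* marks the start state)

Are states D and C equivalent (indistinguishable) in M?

Reachable states from the start: {B,C,D}. Unreachable: {A} — drop them.
Start with accepting vs non-accepting: {B,C} | {D}.
No further refinement is possible. Final partition (2 blocks): {B,C} | {D}.
D and C end up in different blocks, so they are distinguishable. For instance, the string 'ε' is accepted from only C.

No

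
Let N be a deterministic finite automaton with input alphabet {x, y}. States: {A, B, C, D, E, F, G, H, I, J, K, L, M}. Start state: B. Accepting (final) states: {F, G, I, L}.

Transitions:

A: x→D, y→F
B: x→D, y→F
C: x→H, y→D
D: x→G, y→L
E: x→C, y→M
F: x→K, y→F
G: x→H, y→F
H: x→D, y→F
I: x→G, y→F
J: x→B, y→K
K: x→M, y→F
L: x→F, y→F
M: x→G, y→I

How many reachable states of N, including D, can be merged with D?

2

First remove the unreachable states {A,C,E,J}; 9 states remain.
Start with accepting vs non-accepting: {F,G,I,L} | {B,D,H,K,M}.
Split {F,G,I,L} by δ(·,x) → {F,G} and {I,L}.
On input x, block {B,D,H,K,M} splits into {B,H,K} and {D,M}.
The partition is now stable with 4 blocks: {F,G} | {B,H,K} | {I,L} | {D,M}.
State D belongs to the block {D,M}, which has 2 states.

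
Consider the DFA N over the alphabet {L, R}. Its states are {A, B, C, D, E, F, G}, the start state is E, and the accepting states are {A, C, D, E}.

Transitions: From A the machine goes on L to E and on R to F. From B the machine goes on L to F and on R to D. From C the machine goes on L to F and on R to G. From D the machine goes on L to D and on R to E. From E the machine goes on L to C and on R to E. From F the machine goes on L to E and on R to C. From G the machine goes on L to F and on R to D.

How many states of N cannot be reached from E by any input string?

2

No path from E leads to A, B; the other 5 states are all reachable.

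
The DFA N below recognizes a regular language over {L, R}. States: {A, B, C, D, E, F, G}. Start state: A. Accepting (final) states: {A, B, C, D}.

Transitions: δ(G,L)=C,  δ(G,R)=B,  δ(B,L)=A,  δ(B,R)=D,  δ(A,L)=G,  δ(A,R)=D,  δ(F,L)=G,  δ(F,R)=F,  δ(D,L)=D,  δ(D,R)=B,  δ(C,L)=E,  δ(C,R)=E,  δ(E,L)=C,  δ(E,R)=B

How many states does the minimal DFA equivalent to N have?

First remove the unreachable states {F}; 6 states remain.
Initial partition by acceptance: {A,B,C,D} | {E,G}.
Split {A,B,C,D} by δ(·,L) → {A,C} and {B,D}.
Refine {A,C} on symbol R: members go to different blocks, giving {A} and {C}.
Split {B,D} by δ(·,L) → {B} and {D}.
Stable partition: {A} | {E,G} | {B} | {C} | {D} — 5 equivalence classes.

5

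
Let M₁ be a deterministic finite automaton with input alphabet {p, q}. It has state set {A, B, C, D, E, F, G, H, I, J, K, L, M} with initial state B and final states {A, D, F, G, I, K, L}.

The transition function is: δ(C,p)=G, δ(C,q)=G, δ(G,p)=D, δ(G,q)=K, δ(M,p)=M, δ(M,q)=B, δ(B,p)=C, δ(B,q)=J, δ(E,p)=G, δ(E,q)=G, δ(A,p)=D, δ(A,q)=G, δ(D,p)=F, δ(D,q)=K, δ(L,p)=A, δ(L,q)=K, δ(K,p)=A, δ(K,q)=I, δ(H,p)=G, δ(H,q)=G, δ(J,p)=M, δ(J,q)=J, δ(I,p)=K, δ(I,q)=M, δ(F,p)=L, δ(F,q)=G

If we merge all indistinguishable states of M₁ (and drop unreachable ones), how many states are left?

9

States {E,H} cannot be reached from the start state, so discard them.
Initial partition by acceptance: {A,D,F,G,I,K,L} | {B,C,J,M}.
Split {A,D,F,G,I,K,L} by δ(·,q) → {A,D,F,G,K,L} and {I}.
Split {A,D,F,G,K,L} by δ(·,q) → {A,D,F,G,L} and {K}.
On input q, block {A,D,F,G,L} splits into {D,G,L} and {A,F}.
On input p, block {D,G,L} splits into {D,L} and {G}.
Refine {B,C,J,M} on symbol p: members go to different blocks, giving {B,J,M} and {C}.
Split {B,J,M} by δ(·,p) → {J,M} and {B}.
Split {J,M} by δ(·,q) → {J} and {M}.
The partition is now stable with 9 blocks: {D,L} | {J} | {I} | {K} | {A,F} | {G} | {C} | {B} | {M}.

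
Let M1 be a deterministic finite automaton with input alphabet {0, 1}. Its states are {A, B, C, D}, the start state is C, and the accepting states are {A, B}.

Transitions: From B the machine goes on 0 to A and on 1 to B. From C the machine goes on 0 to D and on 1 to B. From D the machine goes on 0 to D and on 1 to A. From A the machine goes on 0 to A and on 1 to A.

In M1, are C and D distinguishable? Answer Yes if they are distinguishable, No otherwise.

No

All states are reachable from the start state.
Initial partition by acceptance: {A,B} | {C,D}.
The partition is now stable with 2 blocks: {A,B} | {C,D}.
C and D lie in the same block of the stable partition, so they are equivalent — no string distinguishes them.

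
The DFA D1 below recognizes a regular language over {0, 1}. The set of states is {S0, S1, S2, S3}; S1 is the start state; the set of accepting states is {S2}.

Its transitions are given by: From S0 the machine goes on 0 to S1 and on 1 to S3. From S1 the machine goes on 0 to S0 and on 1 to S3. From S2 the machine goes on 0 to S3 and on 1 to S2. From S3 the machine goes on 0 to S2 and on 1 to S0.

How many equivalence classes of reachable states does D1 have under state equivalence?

3

Initial partition by acceptance: {S2} | {S0,S1,S3}.
Split {S0,S1,S3} by δ(·,0) → {S0,S1} and {S3}.
No further refinement is possible. Final partition (3 blocks): {S2} | {S0,S1} | {S3}.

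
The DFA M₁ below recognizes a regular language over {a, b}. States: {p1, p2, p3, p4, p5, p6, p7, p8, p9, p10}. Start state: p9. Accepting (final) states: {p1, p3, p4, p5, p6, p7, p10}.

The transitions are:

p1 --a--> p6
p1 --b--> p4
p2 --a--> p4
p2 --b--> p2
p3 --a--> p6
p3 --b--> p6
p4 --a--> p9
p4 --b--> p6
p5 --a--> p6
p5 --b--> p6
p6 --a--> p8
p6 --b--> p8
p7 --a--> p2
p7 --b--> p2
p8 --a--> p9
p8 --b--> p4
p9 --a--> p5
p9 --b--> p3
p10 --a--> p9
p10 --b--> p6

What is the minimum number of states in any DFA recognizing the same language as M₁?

5

Reachable states from the start: {p3,p4,p5,p6,p8,p9}. Unreachable: {p1,p2,p7,p10} — drop them.
Initial partition by acceptance: {p3,p4,p5,p6} | {p8,p9}.
Split {p3,p4,p5,p6} by δ(·,a) → {p3,p5} and {p4,p6}.
Refine {p8,p9} on symbol a: members go to different blocks, giving {p8} and {p9}.
On input a, block {p4,p6} splits into {p4} and {p6}.
Stable partition: {p3,p5} | {p8} | {p4} | {p9} | {p6} — 5 equivalence classes.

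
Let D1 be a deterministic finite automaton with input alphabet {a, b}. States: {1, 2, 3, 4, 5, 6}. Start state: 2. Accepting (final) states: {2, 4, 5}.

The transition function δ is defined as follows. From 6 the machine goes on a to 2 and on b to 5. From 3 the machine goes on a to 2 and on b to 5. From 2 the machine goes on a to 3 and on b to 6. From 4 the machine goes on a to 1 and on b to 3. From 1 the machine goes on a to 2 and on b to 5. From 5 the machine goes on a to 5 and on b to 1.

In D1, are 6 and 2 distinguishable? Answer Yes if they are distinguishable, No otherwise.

First remove the unreachable states {4}; 5 states remain.
Initial partition by acceptance: {2,5} | {1,3,6}.
On input a, block {2,5} splits into {2} and {5}.
The partition is now stable with 3 blocks: {2} | {1,3,6} | {5}.
6 and 2 end up in different blocks, so they are distinguishable. For instance, the string 'ε' is accepted from only 2.

Yes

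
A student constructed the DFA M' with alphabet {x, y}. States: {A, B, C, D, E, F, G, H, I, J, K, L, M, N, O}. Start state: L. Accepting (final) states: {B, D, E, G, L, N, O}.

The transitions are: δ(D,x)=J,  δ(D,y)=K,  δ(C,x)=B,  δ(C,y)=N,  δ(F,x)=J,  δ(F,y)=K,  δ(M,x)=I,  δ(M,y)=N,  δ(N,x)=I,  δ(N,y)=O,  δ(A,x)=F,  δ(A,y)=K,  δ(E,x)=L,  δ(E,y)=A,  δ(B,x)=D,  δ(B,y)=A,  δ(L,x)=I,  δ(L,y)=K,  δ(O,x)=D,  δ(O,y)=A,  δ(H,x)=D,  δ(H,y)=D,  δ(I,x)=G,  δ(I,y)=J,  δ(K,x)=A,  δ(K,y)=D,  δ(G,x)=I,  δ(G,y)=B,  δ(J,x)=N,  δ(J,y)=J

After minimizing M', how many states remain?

States {C,E,H,M} cannot be reached from the start state, so discard them.
P0 = {B,D,G,L,N,O} | {A,F,I,J,K}.
Refine {B,D,G,L,N,O} on symbol x: members go to different blocks, giving {D,G,L,N} and {B,O}.
On input y, block {D,G,L,N} splits into {D,L} and {G,N}.
On input x, block {A,F,I,J,K} splits into {A,F,K} and {I,J}.
Split {A,F,K} by δ(·,x) → {A,K} and {F}.
On input x, block {A,K} splits into {A} and {K}.
The partition is now stable with 7 blocks: {D,L} | {A} | {B,O} | {G,N} | {I,J} | {F} | {K}.

7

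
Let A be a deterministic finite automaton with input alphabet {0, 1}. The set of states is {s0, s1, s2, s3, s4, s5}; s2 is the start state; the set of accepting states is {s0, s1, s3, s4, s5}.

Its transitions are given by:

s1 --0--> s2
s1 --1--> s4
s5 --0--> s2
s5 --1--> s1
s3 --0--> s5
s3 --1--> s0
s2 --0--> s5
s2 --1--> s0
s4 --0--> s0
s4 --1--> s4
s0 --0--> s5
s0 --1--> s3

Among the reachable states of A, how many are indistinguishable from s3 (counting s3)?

2

Every state is reachable, so we keep all 6.
Initial partition by acceptance: {s0,s1,s3,s4,s5} | {s2}.
On input 0, block {s0,s1,s3,s4,s5} splits into {s0,s3,s4} and {s1,s5}.
Refine {s0,s3,s4} on symbol 0: members go to different blocks, giving {s0,s3} and {s4}.
On input 1, block {s1,s5} splits into {s1} and {s5}.
The partition is now stable with 5 blocks: {s0,s3} | {s2} | {s1} | {s4} | {s5}.
The equivalence class containing s3 is {s0,s3}, of size 2.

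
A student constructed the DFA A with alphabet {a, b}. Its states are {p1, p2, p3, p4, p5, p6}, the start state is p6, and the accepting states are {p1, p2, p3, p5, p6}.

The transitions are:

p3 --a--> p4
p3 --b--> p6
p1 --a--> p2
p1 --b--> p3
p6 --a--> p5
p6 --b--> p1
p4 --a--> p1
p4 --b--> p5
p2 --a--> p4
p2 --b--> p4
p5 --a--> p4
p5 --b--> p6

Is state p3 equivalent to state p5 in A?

All states are reachable from the start state.
Start with accepting vs non-accepting: {p1,p2,p3,p5,p6} | {p4}.
On input a, block {p1,p2,p3,p5,p6} splits into {p2,p3,p5} and {p1,p6}.
On input b, block {p2,p3,p5} splits into {p3,p5} and {p2}.
Split {p1,p6} by δ(·,a) → {p1} and {p6}.
No further refinement is possible. Final partition (5 blocks): {p3,p5} | {p4} | {p1} | {p2} | {p6}.
p3 and p5 lie in the same block of the stable partition, so they are equivalent — no string distinguishes them.

Yes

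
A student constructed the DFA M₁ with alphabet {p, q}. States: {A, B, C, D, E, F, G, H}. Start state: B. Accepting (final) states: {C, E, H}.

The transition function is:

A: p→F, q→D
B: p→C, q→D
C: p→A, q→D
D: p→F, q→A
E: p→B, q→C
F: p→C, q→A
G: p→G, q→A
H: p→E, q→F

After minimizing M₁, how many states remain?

Reachable states from the start: {A,B,C,D,F}. Unreachable: {E,G,H} — drop them.
Start with accepting vs non-accepting: {C} | {A,B,D,F}.
Split {A,B,D,F} by δ(·,p) → {A,D} and {B,F}.
The partition is now stable with 3 blocks: {C} | {A,D} | {B,F}.

3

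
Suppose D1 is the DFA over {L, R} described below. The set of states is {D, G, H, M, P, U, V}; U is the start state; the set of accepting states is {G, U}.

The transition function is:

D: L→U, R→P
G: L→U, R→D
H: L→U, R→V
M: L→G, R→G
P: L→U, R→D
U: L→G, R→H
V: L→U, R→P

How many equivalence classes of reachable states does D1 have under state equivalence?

States {M} cannot be reached from the start state, so discard them.
P0 = {G,U} | {D,H,P,V}.
No further refinement is possible. Final partition (2 blocks): {G,U} | {D,H,P,V}.

2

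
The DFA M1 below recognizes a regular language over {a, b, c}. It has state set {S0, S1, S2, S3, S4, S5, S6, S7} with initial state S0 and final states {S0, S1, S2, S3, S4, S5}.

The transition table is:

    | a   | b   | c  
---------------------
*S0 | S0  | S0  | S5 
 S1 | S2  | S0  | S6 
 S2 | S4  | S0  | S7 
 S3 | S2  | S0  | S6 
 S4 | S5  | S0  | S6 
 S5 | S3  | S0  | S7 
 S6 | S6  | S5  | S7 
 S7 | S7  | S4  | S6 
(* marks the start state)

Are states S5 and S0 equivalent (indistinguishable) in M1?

No

First remove the unreachable states {S1}; 7 states remain.
Initial partition by acceptance: {S0,S2,S3,S4,S5} | {S6,S7}.
Refine {S0,S2,S3,S4,S5} on symbol c: members go to different blocks, giving {S2,S3,S4,S5} and {S0}.
The partition is now stable with 3 blocks: {S2,S3,S4,S5} | {S6,S7} | {S0}.
S5 and S0 end up in different blocks, so they are distinguishable. For instance, the string 'c' is accepted from only S0.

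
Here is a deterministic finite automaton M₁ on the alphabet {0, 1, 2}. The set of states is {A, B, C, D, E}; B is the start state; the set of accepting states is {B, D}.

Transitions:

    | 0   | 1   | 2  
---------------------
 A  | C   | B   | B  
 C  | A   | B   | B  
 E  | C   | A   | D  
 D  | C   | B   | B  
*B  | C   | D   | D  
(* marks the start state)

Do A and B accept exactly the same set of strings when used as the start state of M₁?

No

States {E} cannot be reached from the start state, so discard them.
P0 = {B,D} | {A,C}.
Stable partition: {B,D} | {A,C} — 2 equivalence classes.
A and B end up in different blocks, so they are distinguishable. For instance, the string 'ε' is accepted from only B.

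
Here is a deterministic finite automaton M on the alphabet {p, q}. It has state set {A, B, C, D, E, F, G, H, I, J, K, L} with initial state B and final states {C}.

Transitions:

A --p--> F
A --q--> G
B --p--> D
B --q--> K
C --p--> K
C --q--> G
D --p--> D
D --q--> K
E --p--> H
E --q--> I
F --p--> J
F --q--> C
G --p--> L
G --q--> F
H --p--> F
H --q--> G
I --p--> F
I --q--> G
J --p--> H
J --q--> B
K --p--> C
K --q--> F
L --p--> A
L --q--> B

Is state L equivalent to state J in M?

Yes

Reachable states from the start: {A,B,C,D,F,G,H,J,K,L}. Unreachable: {E,I} — drop them.
Start with accepting vs non-accepting: {C} | {A,B,D,F,G,H,J,K,L}.
Refine {A,B,D,F,G,H,J,K,L} on symbol p: members go to different blocks, giving {A,B,D,F,G,H,J,L} and {K}.
Split {A,B,D,F,G,H,J,L} by δ(·,q) → {A,G,H,J,L} and {B,D} and {F}.
On input p, block {A,G,H,J,L} splits into {G,J,L} and {A,H}.
Refine {G,J,L} on symbol p: members go to different blocks, giving {J,L} and {G}.
Stable partition: {C} | {J,L} | {K} | {B,D} | {F} | {A,H} | {G} — 7 equivalence classes.
L and J lie in the same block of the stable partition, so they are equivalent — no string distinguishes them.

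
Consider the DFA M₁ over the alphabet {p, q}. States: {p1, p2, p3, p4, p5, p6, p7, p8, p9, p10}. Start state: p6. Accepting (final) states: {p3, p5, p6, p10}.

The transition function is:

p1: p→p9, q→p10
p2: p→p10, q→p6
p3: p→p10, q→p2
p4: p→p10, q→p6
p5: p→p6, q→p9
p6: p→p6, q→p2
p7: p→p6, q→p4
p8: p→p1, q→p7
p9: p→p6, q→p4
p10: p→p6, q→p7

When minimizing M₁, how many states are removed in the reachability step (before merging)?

BFS from p6 reaches {p2, p4, p6, p7, p10}; the 5 state(s) p1, p3, p5, p8, p9 are never visited.

5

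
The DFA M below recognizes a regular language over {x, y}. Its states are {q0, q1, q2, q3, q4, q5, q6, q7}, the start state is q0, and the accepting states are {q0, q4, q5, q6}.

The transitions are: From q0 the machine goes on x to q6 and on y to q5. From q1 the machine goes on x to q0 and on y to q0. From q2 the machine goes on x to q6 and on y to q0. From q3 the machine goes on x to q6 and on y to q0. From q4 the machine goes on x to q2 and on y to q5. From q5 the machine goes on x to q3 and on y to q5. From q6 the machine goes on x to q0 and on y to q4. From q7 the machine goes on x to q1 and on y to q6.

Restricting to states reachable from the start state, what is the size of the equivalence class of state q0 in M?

2

First remove the unreachable states {q1,q7}; 6 states remain.
Start with accepting vs non-accepting: {q0,q4,q5,q6} | {q2,q3}.
Split {q0,q4,q5,q6} by δ(·,x) → {q0,q6} and {q4,q5}.
No further refinement is possible. Final partition (3 blocks): {q0,q6} | {q2,q3} | {q4,q5}.
The equivalence class containing q0 is {q0,q6}, of size 2.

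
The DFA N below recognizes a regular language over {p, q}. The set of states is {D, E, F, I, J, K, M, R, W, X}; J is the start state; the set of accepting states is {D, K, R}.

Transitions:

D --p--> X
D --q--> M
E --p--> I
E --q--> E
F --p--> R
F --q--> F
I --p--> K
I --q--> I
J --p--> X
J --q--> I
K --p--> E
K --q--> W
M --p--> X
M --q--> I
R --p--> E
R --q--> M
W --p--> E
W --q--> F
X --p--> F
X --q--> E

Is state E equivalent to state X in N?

Yes

Reachable states from the start: {E,F,I,J,K,M,R,W,X}. Unreachable: {D} — drop them.
Initial partition by acceptance: {K,R} | {E,F,I,J,M,W,X}.
Split {E,F,I,J,M,W,X} by δ(·,p) → {E,J,M,W,X} and {F,I}.
Refine {E,J,M,W,X} on symbol p: members go to different blocks, giving {J,M,W} and {E,X}.
No further refinement is possible. Final partition (4 blocks): {K,R} | {J,M,W} | {F,I} | {E,X}.
E and X lie in the same block of the stable partition, so they are equivalent — no string distinguishes them.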